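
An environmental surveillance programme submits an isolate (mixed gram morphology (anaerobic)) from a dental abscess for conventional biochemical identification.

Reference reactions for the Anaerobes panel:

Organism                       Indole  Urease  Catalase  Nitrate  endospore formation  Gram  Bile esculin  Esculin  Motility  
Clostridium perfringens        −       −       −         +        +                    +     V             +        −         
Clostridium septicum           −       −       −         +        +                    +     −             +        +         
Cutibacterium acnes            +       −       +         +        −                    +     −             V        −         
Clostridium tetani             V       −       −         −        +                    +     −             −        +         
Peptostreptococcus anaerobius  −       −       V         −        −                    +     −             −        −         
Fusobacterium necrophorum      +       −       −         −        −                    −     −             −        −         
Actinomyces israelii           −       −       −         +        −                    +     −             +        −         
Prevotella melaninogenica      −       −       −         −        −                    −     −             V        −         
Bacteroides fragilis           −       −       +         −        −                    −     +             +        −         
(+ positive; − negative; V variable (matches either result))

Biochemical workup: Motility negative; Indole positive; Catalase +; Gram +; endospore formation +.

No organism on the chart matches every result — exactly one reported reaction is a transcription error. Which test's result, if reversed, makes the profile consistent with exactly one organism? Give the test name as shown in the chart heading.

As reported, no row in the chart matches all 5 reactions.
Reversing Catalase → still no organism matches.
Reversing Indole → still no organism matches.
Reversing endospore formation (to −) → unique match: Cutibacterium acnes.
Reversing Gram → still no organism matches.
Reversing Motility → still no organism matches.

endospore formation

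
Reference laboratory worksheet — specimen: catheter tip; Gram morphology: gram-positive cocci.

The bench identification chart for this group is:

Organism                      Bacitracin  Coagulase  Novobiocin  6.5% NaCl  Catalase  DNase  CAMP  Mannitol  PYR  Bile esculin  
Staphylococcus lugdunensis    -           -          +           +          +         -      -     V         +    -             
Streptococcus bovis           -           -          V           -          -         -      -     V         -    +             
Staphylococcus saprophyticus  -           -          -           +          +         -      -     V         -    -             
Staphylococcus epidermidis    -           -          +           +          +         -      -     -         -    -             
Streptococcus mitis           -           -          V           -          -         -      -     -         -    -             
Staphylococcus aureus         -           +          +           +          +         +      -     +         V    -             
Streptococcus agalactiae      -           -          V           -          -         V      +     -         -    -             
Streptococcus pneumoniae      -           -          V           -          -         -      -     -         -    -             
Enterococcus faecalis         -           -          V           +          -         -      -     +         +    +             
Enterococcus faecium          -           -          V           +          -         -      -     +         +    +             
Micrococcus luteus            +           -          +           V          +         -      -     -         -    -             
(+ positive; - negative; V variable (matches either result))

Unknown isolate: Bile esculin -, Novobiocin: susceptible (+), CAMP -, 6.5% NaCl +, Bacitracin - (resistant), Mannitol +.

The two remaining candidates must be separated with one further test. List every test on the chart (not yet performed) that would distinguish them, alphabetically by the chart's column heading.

Coagulase, DNase

Mannitol +: excludes 5 organisms — 6 left.
Bile esculin -: excludes Streptococcus bovis, Enterococcus faecalis, Enterococcus faecium — 3 left.
6.5% NaCl +: all 3 remaining candidates are consistent.
CAMP -: all 3 remaining candidates are consistent.
Bacitracin -: all 3 remaining candidates are consistent.
Novobiocin +: excludes Staphylococcus saprophyticus — 2 left.
Two candidates remain: Staphylococcus aureus and Staphylococcus lugdunensis.
  Coagulase: Staphylococcus aureus +, Staphylococcus lugdunensis - — discriminates.
  Catalase: + vs + — same for both, does not separate.
  DNase: Staphylococcus aureus +, Staphylococcus lugdunensis - — discriminates.
  PYR: V vs + — variable for at least one, does not separate.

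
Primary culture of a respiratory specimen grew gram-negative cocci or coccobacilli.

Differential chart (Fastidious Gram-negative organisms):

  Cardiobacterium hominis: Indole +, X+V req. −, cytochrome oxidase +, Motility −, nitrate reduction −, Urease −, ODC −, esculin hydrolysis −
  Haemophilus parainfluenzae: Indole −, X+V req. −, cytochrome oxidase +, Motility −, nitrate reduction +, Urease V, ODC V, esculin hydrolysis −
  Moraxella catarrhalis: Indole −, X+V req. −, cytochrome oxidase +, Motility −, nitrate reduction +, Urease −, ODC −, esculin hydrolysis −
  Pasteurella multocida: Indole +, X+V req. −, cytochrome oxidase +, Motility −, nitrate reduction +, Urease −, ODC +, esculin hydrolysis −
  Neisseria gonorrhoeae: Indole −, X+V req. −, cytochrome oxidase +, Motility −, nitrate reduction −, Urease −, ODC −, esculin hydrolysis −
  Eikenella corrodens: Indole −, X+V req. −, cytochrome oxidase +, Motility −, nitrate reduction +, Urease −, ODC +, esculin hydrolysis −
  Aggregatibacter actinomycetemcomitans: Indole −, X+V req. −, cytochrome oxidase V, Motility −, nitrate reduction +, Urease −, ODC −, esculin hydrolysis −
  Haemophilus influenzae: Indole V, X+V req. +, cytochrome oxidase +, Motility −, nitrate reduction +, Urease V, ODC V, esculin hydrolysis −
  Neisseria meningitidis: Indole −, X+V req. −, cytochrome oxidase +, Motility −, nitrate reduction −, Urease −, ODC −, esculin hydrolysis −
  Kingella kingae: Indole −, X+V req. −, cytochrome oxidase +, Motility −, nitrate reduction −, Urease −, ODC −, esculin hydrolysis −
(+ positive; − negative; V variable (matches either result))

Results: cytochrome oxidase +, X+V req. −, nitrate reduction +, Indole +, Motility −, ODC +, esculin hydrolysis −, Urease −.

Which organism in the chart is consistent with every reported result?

X+V req. −: excludes Haemophilus influenzae — 9 left.
Urease −: all 9 remaining candidates are consistent.
cytochrome oxidase +: all 9 remaining candidates are consistent.
Indole +: excludes 7 organisms — 2 left.
esculin hydrolysis −: all 2 remaining candidates are consistent.
ODC +: excludes Cardiobacterium hominis — 1 left.
Motility −: the one remaining candidate is consistent.
nitrate reduction +: the one remaining candidate is consistent.

Pasteurella multocida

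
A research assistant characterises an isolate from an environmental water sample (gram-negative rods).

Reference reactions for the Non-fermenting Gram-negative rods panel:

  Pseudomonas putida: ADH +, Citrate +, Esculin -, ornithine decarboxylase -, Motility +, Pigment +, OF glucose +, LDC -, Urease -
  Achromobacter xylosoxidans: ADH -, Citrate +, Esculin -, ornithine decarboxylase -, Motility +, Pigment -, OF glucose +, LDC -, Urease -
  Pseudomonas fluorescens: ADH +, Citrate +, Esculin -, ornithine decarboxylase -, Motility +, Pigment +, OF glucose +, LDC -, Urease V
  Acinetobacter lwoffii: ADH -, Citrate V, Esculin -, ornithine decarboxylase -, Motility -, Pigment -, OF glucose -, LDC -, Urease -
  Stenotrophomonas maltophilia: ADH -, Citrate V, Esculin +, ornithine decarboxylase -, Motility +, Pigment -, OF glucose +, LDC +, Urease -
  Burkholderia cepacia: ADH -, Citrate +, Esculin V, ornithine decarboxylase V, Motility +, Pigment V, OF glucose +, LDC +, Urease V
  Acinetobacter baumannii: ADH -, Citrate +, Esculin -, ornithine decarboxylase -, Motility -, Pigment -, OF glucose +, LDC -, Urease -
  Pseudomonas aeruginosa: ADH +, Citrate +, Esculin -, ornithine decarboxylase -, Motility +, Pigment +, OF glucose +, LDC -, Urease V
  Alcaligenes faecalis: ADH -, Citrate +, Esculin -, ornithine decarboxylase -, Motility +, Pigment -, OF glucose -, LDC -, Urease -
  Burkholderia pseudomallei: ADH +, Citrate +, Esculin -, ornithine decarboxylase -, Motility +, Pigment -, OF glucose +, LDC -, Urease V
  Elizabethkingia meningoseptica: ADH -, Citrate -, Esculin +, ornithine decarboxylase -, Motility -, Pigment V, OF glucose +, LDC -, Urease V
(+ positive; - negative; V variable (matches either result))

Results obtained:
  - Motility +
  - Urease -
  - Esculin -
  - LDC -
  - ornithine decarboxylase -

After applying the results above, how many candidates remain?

6

Esculin -: excludes Stenotrophomonas maltophilia, Elizabethkingia meningoseptica — 9 left.
LDC -: excludes Burkholderia cepacia — 8 left.
Urease -: all 8 remaining candidates are consistent.
ornithine decarboxylase -: all 8 remaining candidates are consistent.
Motility +: excludes Acinetobacter lwoffii, Acinetobacter baumannii — 6 left.
Still consistent: Achromobacter xylosoxidans, Alcaligenes faecalis, Burkholderia pseudomallei, Pseudomonas aeruginosa, Pseudomonas fluorescens, Pseudomonas putida.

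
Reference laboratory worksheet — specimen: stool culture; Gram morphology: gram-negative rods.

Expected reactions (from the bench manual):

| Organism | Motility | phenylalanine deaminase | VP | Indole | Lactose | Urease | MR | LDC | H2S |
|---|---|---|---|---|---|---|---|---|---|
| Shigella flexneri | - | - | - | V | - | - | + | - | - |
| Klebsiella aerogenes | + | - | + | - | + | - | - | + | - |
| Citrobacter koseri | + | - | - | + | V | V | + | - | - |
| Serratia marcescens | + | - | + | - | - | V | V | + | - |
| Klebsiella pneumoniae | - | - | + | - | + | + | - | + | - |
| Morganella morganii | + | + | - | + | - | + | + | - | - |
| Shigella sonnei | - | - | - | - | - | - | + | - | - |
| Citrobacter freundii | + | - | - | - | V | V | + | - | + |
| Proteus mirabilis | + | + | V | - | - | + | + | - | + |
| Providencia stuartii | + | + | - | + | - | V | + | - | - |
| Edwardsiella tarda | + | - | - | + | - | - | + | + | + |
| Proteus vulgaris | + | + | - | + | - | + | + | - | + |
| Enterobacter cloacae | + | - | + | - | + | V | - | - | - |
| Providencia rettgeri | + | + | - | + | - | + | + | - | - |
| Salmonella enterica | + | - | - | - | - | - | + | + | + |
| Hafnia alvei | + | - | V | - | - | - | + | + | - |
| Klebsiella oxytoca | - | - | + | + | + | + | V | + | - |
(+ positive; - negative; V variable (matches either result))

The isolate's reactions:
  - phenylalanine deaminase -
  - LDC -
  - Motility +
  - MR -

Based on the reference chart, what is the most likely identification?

Enterobacter cloacae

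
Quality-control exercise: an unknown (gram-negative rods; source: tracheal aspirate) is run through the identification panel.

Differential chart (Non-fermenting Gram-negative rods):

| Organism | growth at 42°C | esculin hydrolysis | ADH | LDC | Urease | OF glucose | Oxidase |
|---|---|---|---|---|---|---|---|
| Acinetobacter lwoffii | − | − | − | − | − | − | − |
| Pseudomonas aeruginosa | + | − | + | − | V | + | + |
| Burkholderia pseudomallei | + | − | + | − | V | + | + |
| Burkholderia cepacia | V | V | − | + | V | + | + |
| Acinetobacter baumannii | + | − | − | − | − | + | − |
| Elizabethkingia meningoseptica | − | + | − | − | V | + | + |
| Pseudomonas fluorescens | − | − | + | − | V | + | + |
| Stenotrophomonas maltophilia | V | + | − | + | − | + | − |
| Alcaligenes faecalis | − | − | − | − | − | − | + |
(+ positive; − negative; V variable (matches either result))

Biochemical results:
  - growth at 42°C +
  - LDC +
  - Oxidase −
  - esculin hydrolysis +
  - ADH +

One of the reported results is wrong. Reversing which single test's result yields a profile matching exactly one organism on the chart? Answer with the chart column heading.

ADH

As reported, no row in the chart matches all 5 reactions.
Reversing LDC → still no organism matches.
Reversing Oxidase → still no organism matches.
Reversing growth at 42°C → still no organism matches.
Reversing esculin hydrolysis → still no organism matches.
Reversing ADH (to −) → unique match: Stenotrophomonas maltophilia.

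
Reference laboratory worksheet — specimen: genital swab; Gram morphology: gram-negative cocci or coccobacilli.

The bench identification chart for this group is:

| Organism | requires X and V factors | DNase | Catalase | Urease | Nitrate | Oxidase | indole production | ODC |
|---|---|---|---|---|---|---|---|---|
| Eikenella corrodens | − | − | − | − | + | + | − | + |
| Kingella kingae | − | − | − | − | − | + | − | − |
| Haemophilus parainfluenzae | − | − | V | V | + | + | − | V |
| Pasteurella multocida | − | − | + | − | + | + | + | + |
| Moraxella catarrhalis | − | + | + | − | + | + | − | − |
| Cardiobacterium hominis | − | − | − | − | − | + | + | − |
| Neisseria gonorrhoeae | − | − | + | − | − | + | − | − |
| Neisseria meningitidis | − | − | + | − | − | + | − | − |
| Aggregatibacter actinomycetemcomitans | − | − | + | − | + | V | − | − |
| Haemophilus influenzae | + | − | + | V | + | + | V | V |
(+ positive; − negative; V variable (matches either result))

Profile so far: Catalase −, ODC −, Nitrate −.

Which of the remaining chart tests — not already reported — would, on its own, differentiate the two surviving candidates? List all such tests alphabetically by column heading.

indole production

Catalase −: excludes 6 organisms — 4 left.
Nitrate −: excludes Eikenella corrodens, Haemophilus parainfluenzae — 2 left.
ODC −: all 2 remaining candidates are consistent.
Two candidates remain: Cardiobacterium hominis and Kingella kingae.
  requires X and V factors: − vs − — same for both, does not separate.
  DNase: − vs − — same for both, does not separate.
  Urease: − vs − — same for both, does not separate.
  Oxidase: + vs + — same for both, does not separate.
  indole production: Cardiobacterium hominis +, Kingella kingae − — discriminates.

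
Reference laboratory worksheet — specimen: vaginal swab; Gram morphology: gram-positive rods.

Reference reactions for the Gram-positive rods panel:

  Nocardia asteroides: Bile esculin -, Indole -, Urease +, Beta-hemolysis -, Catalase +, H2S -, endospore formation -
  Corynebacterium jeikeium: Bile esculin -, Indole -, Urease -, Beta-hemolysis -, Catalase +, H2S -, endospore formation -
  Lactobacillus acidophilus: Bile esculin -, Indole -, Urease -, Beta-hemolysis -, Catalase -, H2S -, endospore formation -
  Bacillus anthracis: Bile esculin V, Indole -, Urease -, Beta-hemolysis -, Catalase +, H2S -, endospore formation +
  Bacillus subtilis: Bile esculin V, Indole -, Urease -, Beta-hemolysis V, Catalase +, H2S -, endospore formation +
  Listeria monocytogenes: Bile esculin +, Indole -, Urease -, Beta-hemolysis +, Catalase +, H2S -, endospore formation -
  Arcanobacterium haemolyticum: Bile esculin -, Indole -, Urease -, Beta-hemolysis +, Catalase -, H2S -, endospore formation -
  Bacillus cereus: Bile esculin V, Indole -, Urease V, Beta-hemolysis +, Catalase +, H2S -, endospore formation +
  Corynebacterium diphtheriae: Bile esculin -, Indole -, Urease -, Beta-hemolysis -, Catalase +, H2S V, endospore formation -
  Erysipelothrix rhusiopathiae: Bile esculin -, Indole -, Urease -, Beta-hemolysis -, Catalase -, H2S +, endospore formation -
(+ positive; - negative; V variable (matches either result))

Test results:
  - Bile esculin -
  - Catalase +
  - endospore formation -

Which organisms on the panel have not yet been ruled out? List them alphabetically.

Corynebacterium diphtheriae, Corynebacterium jeikeium, Nocardia asteroides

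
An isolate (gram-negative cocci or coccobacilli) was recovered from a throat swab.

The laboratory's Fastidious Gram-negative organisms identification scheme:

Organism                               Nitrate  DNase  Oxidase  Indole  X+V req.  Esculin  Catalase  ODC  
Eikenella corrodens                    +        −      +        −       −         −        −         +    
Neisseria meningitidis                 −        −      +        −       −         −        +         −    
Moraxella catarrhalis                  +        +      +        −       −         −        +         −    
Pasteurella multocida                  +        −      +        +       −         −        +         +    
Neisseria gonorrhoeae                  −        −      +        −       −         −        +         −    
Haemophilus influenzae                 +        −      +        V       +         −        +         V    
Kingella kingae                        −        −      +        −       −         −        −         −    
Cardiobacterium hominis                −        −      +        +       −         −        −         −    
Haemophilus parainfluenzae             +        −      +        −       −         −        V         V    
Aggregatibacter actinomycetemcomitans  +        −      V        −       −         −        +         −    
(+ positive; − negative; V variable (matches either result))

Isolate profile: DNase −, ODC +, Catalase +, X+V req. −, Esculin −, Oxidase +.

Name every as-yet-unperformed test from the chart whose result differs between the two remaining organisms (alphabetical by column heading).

Oxidase +: all 10 remaining candidates are consistent.
Esculin −: all 10 remaining candidates are consistent.
DNase −: excludes Moraxella catarrhalis — 9 left.
X+V req. −: excludes Haemophilus influenzae — 8 left.
ODC +: excludes 5 organisms — 3 left.
Catalase +: excludes Eikenella corrodens — 2 left.
Two candidates remain: Haemophilus parainfluenzae and Pasteurella multocida.
  Nitrate: + vs + — same for both, does not separate.
  Indole: Haemophilus parainfluenzae −, Pasteurella multocida + — discriminates.

Indole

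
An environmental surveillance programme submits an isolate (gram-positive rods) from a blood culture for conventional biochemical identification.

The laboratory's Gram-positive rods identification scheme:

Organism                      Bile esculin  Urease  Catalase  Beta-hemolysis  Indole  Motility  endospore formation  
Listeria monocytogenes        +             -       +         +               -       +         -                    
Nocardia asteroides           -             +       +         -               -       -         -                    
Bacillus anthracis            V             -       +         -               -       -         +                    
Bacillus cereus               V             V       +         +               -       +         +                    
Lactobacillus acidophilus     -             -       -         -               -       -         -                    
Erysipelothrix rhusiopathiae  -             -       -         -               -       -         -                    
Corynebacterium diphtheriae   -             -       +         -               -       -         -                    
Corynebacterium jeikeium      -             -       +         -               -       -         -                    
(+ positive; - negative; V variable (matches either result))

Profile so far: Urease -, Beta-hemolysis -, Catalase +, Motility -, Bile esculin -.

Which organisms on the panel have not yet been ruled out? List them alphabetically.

Beta-hemolysis -: excludes Listeria monocytogenes, Bacillus cereus — 6 left.
Motility -: all 6 remaining candidates are consistent.
Bile esculin -: all 6 remaining candidates are consistent.
Catalase +: excludes Lactobacillus acidophilus, Erysipelothrix rhusiopathiae — 4 left.
Urease -: excludes Nocardia asteroides — 3 left.

Bacillus anthracis, Corynebacterium diphtheriae, Corynebacterium jeikeium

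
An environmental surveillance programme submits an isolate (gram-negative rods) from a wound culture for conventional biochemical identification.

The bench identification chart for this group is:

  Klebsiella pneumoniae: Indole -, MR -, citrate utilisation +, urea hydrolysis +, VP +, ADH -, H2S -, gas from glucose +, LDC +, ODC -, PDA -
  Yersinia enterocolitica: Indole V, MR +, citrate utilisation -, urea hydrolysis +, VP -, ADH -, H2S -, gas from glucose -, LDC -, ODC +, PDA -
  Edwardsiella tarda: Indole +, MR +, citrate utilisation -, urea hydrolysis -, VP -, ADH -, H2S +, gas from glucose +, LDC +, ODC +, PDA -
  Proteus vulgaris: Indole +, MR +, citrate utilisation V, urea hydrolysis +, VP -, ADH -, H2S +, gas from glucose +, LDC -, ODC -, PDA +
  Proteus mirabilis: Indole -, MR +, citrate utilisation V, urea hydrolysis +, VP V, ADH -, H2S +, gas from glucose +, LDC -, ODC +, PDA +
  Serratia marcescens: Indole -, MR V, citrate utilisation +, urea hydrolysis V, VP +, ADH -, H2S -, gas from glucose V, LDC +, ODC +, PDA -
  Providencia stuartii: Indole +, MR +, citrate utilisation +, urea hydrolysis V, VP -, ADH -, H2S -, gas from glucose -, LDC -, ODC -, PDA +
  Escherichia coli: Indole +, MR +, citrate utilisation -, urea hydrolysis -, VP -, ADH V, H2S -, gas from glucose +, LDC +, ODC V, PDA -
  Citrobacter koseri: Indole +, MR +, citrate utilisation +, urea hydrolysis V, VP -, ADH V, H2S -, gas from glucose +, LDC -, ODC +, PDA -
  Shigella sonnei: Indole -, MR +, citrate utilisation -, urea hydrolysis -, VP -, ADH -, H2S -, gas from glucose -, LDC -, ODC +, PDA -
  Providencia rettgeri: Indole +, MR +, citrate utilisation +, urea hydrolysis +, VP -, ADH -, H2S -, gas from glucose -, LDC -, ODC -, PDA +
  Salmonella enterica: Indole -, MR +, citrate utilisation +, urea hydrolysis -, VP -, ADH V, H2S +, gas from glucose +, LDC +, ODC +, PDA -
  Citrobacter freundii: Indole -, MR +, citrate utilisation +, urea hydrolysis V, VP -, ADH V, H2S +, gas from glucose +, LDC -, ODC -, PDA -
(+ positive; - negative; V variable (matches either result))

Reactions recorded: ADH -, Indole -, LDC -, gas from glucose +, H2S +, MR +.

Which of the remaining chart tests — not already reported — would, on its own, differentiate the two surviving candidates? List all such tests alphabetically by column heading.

LDC -: excludes 5 organisms — 8 left.
H2S +: excludes 5 organisms — 3 left.
ADH -: all 3 remaining candidates are consistent.
MR +: all 3 remaining candidates are consistent.
gas from glucose +: all 3 remaining candidates are consistent.
Indole -: excludes Proteus vulgaris — 2 left.
Two candidates remain: Citrobacter freundii and Proteus mirabilis.
  citrate utilisation: + vs V — variable for at least one, does not separate.
  urea hydrolysis: V vs + — variable for at least one, does not separate.
  VP: - vs V — variable for at least one, does not separate.
  ODC: Citrobacter freundii -, Proteus mirabilis + — discriminates.
  PDA: Citrobacter freundii -, Proteus mirabilis + — discriminates.

ODC, PDA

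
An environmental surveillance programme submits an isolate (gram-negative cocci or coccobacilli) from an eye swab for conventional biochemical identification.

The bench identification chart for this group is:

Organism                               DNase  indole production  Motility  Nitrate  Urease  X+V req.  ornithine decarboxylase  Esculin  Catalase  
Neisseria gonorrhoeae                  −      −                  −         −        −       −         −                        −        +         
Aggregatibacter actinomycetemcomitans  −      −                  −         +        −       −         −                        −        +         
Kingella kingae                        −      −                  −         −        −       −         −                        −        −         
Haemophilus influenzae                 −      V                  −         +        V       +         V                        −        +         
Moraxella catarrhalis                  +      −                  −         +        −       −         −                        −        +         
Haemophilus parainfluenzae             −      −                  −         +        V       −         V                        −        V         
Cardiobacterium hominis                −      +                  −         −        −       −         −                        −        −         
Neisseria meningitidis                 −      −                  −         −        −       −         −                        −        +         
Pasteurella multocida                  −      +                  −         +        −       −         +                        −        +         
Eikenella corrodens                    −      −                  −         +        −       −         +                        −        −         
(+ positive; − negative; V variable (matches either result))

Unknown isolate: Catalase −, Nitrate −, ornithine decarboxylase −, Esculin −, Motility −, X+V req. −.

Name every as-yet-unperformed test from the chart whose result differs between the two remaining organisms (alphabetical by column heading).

Esculin −: all 10 remaining candidates are consistent.
X+V req. −: excludes Haemophilus influenzae — 9 left.
Motility −: all 9 remaining candidates are consistent.
Catalase −: excludes 5 organisms — 4 left.
ornithine decarboxylase −: excludes Eikenella corrodens — 3 left.
Nitrate −: excludes Haemophilus parainfluenzae — 2 left.
Two candidates remain: Cardiobacterium hominis and Kingella kingae.
  DNase: − vs − — same for both, does not separate.
  indole production: Cardiobacterium hominis +, Kingella kingae − — discriminates.
  Urease: − vs − — same for both, does not separate.

indole production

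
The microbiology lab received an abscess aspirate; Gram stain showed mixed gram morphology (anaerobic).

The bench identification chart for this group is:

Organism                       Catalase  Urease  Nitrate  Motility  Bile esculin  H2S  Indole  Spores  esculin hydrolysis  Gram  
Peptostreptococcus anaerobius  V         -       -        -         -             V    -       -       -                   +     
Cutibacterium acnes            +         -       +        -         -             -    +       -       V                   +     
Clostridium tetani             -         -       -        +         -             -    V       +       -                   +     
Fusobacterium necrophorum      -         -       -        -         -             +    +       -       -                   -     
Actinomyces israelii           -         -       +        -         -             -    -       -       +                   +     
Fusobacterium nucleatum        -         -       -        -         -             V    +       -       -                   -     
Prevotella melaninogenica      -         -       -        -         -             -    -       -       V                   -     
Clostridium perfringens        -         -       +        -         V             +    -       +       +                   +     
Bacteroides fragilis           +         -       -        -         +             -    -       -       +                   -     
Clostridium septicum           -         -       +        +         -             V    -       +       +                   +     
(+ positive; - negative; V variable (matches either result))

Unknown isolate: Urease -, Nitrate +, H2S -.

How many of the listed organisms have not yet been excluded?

3

Nitrate +: excludes 6 organisms — 4 left.
H2S -: excludes Clostridium perfringens — 3 left.
Urease -: all 3 remaining candidates are consistent.
Still consistent: Actinomyces israelii, Clostridium septicum, Cutibacterium acnes.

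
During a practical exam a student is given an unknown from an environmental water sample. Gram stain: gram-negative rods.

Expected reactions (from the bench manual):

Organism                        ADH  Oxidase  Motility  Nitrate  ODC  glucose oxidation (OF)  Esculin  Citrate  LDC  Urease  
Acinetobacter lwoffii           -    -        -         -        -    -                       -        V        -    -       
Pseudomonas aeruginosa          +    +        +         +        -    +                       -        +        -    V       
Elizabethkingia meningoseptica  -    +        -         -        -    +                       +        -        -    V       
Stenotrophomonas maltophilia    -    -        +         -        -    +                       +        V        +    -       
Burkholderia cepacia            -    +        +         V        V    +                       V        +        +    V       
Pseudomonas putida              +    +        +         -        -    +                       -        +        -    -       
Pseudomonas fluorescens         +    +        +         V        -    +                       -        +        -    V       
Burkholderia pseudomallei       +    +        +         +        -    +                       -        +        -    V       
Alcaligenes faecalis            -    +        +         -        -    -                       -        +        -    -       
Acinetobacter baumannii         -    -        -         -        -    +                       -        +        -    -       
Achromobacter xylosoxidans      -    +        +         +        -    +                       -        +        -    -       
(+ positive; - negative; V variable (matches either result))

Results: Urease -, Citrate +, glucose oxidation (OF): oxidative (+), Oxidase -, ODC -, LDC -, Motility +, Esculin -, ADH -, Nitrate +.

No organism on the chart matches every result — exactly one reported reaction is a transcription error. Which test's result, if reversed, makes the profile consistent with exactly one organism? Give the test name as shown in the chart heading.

Oxidase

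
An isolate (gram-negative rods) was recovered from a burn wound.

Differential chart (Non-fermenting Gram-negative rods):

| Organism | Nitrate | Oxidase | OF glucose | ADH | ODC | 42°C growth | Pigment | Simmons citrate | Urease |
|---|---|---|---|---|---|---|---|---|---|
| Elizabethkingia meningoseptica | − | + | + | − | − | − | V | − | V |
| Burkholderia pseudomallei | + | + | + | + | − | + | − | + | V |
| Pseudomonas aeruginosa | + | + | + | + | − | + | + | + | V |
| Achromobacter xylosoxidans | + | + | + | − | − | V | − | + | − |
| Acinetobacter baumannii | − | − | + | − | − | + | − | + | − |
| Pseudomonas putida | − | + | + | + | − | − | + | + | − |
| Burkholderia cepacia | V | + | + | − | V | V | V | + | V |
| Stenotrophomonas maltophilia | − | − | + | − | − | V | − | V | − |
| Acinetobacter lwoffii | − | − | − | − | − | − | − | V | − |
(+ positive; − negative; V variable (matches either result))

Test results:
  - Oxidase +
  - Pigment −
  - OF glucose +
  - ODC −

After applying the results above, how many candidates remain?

4

Oxidase +: excludes Acinetobacter baumannii, Stenotrophomonas maltophilia, Acinetobacter lwoffii — 6 left.
OF glucose +: all 6 remaining candidates are consistent.
ODC −: all 6 remaining candidates are consistent.
Pigment −: excludes Pseudomonas aeruginosa, Pseudomonas putida — 4 left.
Still consistent: Achromobacter xylosoxidans, Burkholderia cepacia, Burkholderia pseudomallei, Elizabethkingia meningoseptica.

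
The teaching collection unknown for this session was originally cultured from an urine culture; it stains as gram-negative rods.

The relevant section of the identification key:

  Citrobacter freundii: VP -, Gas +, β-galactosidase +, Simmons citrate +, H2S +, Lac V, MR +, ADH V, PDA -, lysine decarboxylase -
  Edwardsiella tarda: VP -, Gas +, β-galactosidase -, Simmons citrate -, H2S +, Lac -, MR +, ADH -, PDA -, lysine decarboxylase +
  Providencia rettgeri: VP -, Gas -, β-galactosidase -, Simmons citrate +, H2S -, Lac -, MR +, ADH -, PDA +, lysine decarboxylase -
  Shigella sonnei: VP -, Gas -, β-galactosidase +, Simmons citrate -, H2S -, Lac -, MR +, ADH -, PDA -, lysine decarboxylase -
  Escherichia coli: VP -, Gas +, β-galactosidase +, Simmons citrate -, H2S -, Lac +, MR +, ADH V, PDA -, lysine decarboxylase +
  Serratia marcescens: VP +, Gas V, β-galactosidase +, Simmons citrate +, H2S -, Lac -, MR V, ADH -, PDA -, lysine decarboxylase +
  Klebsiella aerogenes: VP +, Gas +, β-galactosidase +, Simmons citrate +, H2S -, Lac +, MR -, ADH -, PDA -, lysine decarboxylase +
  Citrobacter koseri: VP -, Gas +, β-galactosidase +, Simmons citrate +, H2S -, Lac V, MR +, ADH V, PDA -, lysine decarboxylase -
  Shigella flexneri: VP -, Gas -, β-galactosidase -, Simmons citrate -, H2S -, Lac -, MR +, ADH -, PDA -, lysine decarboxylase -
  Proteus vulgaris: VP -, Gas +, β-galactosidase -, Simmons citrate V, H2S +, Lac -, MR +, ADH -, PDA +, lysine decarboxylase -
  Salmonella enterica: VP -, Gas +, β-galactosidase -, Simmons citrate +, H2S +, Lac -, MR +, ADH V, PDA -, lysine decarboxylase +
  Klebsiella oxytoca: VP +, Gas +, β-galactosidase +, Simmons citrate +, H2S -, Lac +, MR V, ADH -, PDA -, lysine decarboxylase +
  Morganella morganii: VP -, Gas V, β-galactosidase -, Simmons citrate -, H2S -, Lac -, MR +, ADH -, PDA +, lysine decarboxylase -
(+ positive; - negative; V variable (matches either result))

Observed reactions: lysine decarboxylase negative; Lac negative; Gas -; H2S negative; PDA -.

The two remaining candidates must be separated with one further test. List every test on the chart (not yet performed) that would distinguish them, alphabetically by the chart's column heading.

H2S -: excludes Citrobacter freundii, Edwardsiella tarda, Proteus vulgaris, Salmonella enterica — 9 left.
Lac -: excludes Escherichia coli, Klebsiella aerogenes, Klebsiella oxytoca — 6 left.
PDA -: excludes Providencia rettgeri, Morganella morganii — 4 left.
lysine decarboxylase -: excludes Serratia marcescens — 3 left.
Gas -: excludes Citrobacter koseri — 2 left.
Two candidates remain: Shigella flexneri and Shigella sonnei.
  VP: - vs - — same for both, does not separate.
  β-galactosidase: Shigella flexneri -, Shigella sonnei + — discriminates.
  Simmons citrate: - vs - — same for both, does not separate.
  MR: + vs + — same for both, does not separate.
  ADH: - vs - — same for both, does not separate.

β-galactosidase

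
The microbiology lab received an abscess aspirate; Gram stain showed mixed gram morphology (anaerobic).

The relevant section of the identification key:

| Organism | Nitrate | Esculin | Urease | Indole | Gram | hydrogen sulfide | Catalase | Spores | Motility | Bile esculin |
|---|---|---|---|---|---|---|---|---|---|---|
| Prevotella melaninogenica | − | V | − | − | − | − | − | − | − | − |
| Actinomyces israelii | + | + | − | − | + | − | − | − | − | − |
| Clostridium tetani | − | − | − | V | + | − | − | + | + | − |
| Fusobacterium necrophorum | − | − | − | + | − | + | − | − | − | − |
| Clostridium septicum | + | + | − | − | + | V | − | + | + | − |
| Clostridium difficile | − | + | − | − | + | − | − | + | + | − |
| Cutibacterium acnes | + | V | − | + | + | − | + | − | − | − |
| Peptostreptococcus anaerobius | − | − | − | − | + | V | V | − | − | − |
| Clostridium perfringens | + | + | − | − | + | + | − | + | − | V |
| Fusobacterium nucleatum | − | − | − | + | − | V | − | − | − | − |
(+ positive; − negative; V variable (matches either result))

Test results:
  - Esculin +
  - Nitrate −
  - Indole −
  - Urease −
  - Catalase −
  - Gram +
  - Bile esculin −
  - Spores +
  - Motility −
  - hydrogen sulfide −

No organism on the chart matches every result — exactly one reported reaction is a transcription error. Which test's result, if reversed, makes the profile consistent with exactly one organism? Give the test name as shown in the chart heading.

As reported, no row in the chart matches all 10 reactions.
Reversing Indole → still no organism matches.
Reversing Bile esculin → still no organism matches.
Reversing Motility (to +) → unique match: Clostridium difficile.
Reversing Urease → still no organism matches.
Reversing Spores → still no organism matches.
Reversing Gram → still no organism matches.
Reversing Catalase → still no organism matches.
Reversing Nitrate → still no organism matches.
Reversing hydrogen sulfide → still no organism matches.
Reversing Esculin → still no organism matches.

Motility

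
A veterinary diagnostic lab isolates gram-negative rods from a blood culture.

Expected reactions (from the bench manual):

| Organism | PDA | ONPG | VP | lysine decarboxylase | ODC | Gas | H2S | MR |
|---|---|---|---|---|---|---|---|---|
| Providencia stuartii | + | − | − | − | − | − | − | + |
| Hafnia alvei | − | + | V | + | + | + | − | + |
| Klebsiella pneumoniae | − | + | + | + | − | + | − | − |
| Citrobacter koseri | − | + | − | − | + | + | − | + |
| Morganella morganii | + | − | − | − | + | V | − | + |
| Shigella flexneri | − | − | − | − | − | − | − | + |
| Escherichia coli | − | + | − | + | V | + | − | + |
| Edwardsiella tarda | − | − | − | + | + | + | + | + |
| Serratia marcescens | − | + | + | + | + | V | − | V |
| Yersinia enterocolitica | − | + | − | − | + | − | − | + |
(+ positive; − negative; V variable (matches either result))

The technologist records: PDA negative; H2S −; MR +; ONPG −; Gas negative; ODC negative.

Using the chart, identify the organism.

Shigella flexneri

MR +: excludes Klebsiella pneumoniae — 9 left.
H2S −: excludes Edwardsiella tarda — 8 left.
ODC −: excludes 5 organisms — 3 left.
ONPG −: excludes Escherichia coli — 2 left.
PDA −: excludes Providencia stuartii — 1 left.
Gas −: the one remaining candidate is consistent.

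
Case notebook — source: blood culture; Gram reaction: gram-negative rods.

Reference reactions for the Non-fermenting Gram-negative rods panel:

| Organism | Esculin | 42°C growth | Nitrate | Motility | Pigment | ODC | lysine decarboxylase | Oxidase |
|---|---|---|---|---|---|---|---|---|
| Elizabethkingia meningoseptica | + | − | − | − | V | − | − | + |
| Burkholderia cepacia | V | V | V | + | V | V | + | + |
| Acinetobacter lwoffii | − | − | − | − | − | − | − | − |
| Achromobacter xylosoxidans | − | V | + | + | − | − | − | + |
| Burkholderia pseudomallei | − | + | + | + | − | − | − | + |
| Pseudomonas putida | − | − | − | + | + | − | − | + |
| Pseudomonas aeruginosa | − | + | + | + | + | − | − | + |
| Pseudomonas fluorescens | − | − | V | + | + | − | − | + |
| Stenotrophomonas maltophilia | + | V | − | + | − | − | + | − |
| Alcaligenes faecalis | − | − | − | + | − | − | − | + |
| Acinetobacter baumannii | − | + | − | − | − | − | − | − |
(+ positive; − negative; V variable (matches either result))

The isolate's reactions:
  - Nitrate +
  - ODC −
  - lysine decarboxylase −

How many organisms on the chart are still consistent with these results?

lysine decarboxylase −: excludes Burkholderia cepacia, Stenotrophomonas maltophilia — 9 left.
Nitrate +: excludes 5 organisms — 4 left.
ODC −: all 4 remaining candidates are consistent.
Still consistent: Achromobacter xylosoxidans, Burkholderia pseudomallei, Pseudomonas aeruginosa, Pseudomonas fluorescens.

4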